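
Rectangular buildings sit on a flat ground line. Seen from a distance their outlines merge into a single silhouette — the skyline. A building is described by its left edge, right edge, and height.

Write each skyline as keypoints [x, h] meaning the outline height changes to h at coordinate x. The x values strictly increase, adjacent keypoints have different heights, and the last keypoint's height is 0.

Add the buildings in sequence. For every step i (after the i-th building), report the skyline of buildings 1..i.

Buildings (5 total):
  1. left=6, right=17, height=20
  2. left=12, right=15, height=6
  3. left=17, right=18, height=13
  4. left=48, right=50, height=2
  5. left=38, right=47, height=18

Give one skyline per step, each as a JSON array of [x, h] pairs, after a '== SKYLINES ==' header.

== SKYLINES ==
[[6,20],[17,0]]
[[6,20],[17,0]]
[[6,20],[17,13],[18,0]]
[[6,20],[17,13],[18,0],[48,2],[50,0]]
[[6,20],[17,13],[18,0],[38,18],[47,0],[48,2],[50,0]]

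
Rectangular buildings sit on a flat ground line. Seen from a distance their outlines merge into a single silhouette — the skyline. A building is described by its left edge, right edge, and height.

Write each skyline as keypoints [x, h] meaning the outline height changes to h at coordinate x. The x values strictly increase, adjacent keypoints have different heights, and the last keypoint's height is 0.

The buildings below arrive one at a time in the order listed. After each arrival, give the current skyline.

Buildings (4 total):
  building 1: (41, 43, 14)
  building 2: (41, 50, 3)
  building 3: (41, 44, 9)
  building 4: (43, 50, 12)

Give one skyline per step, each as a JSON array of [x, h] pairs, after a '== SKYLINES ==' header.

== SKYLINES ==
[[41,14],[43,0]]
[[41,14],[43,3],[50,0]]
[[41,14],[43,9],[44,3],[50,0]]
[[41,14],[43,12],[50,0]]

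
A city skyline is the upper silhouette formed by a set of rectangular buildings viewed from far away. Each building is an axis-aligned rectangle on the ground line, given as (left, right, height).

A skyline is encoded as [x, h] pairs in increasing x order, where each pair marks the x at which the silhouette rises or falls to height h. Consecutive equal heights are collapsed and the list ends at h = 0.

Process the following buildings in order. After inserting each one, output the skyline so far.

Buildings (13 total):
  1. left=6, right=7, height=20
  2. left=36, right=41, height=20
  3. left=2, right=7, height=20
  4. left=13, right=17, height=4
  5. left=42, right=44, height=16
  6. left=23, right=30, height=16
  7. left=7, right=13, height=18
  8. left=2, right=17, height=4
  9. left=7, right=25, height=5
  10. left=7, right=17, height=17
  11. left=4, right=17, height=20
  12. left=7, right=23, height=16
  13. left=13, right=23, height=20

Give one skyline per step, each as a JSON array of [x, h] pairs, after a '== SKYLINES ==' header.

== SKYLINES ==
[[6,20],[7,0]]
[[6,20],[7,0],[36,20],[41,0]]
[[2,20],[7,0],[36,20],[41,0]]
[[2,20],[7,0],[13,4],[17,0],[36,20],[41,0]]
[[2,20],[7,0],[13,4],[17,0],[36,20],[41,0],[42,16],[44,0]]
[[2,20],[7,0],[13,4],[17,0],[23,16],[30,0],[36,20],[41,0],[42,16],[44,0]]
[[2,20],[7,18],[13,4],[17,0],[23,16],[30,0],[36,20],[41,0],[42,16],[44,0]]
[[2,20],[7,18],[13,4],[17,0],[23,16],[30,0],[36,20],[41,0],[42,16],[44,0]]
[[2,20],[7,18],[13,5],[23,16],[30,0],[36,20],[41,0],[42,16],[44,0]]
[[2,20],[7,18],[13,17],[17,5],[23,16],[30,0],[36,20],[41,0],[42,16],[44,0]]
[[2,20],[17,5],[23,16],[30,0],[36,20],[41,0],[42,16],[44,0]]
[[2,20],[17,16],[30,0],[36,20],[41,0],[42,16],[44,0]]
[[2,20],[23,16],[30,0],[36,20],[41,0],[42,16],[44,0]]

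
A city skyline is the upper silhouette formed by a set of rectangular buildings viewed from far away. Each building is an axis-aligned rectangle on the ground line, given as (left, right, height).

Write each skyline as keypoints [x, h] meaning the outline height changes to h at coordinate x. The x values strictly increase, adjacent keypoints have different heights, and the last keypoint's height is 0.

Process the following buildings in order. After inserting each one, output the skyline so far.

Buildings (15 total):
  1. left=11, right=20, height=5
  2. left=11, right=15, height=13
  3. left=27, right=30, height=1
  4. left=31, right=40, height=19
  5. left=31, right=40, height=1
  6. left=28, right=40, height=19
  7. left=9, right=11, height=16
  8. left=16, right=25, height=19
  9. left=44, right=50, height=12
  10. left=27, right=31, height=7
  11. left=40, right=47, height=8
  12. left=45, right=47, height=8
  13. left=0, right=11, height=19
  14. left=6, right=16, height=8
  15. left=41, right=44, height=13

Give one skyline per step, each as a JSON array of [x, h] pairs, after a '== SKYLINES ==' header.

== SKYLINES ==
[[11,5],[20,0]]
[[11,13],[15,5],[20,0]]
[[11,13],[15,5],[20,0],[27,1],[30,0]]
[[11,13],[15,5],[20,0],[27,1],[30,0],[31,19],[40,0]]
[[11,13],[15,5],[20,0],[27,1],[30,0],[31,19],[40,0]]
[[11,13],[15,5],[20,0],[27,1],[28,19],[40,0]]
[[9,16],[11,13],[15,5],[20,0],[27,1],[28,19],[40,0]]
[[9,16],[11,13],[15,5],[16,19],[25,0],[27,1],[28,19],[40,0]]
[[9,16],[11,13],[15,5],[16,19],[25,0],[27,1],[28,19],[40,0],[44,12],[50,0]]
[[9,16],[11,13],[15,5],[16,19],[25,0],[27,7],[28,19],[40,0],[44,12],[50,0]]
[[9,16],[11,13],[15,5],[16,19],[25,0],[27,7],[28,19],[40,8],[44,12],[50,0]]
[[9,16],[11,13],[15,5],[16,19],[25,0],[27,7],[28,19],[40,8],[44,12],[50,0]]
[[0,19],[11,13],[15,5],[16,19],[25,0],[27,7],[28,19],[40,8],[44,12],[50,0]]
[[0,19],[11,13],[15,8],[16,19],[25,0],[27,7],[28,19],[40,8],[44,12],[50,0]]
[[0,19],[11,13],[15,8],[16,19],[25,0],[27,7],[28,19],[40,8],[41,13],[44,12],[50,0]]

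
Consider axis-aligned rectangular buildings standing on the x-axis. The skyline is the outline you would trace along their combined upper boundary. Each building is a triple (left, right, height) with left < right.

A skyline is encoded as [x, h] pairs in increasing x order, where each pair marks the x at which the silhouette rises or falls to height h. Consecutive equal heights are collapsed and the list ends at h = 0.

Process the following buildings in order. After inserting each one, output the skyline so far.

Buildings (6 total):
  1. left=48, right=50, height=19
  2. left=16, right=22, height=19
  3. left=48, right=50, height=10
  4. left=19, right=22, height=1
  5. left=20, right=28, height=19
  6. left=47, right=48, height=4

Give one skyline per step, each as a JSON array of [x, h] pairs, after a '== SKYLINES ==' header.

== SKYLINES ==
[[48,19],[50,0]]
[[16,19],[22,0],[48,19],[50,0]]
[[16,19],[22,0],[48,19],[50,0]]
[[16,19],[22,0],[48,19],[50,0]]
[[16,19],[28,0],[48,19],[50,0]]
[[16,19],[28,0],[47,4],[48,19],[50,0]]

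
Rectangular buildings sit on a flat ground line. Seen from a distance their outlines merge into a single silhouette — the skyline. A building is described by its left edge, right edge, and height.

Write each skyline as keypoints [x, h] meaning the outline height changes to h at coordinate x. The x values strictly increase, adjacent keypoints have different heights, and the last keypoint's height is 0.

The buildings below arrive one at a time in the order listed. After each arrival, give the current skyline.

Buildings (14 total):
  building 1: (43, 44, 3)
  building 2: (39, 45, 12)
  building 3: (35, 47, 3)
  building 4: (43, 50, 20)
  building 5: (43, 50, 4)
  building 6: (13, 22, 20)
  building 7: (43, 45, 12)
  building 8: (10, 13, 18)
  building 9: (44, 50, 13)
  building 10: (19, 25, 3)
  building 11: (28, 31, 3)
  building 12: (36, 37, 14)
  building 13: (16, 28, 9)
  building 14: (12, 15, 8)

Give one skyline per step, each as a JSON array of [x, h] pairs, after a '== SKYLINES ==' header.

== SKYLINES ==
[[43,3],[44,0]]
[[39,12],[45,0]]
[[35,3],[39,12],[45,3],[47,0]]
[[35,3],[39,12],[43,20],[50,0]]
[[35,3],[39,12],[43,20],[50,0]]
[[13,20],[22,0],[35,3],[39,12],[43,20],[50,0]]
[[13,20],[22,0],[35,3],[39,12],[43,20],[50,0]]
[[10,18],[13,20],[22,0],[35,3],[39,12],[43,20],[50,0]]
[[10,18],[13,20],[22,0],[35,3],[39,12],[43,20],[50,0]]
[[10,18],[13,20],[22,3],[25,0],[35,3],[39,12],[43,20],[50,0]]
[[10,18],[13,20],[22,3],[25,0],[28,3],[31,0],[35,3],[39,12],[43,20],[50,0]]
[[10,18],[13,20],[22,3],[25,0],[28,3],[31,0],[35,3],[36,14],[37,3],[39,12],[43,20],[50,0]]
[[10,18],[13,20],[22,9],[28,3],[31,0],[35,3],[36,14],[37,3],[39,12],[43,20],[50,0]]
[[10,18],[13,20],[22,9],[28,3],[31,0],[35,3],[36,14],[37,3],[39,12],[43,20],[50,0]]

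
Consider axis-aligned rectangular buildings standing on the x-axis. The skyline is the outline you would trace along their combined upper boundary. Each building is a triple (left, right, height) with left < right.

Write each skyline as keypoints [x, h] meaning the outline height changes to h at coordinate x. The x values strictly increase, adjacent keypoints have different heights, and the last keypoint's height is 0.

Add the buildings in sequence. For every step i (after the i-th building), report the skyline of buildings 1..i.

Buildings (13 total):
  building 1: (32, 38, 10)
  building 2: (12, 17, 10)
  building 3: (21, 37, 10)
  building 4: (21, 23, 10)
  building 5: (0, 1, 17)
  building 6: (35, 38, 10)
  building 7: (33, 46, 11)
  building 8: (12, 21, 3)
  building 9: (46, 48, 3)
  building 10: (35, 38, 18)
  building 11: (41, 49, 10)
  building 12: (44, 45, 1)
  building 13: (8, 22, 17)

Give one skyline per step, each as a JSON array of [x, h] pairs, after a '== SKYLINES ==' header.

== SKYLINES ==
[[32,10],[38,0]]
[[12,10],[17,0],[32,10],[38,0]]
[[12,10],[17,0],[21,10],[38,0]]
[[12,10],[17,0],[21,10],[38,0]]
[[0,17],[1,0],[12,10],[17,0],[21,10],[38,0]]
[[0,17],[1,0],[12,10],[17,0],[21,10],[38,0]]
[[0,17],[1,0],[12,10],[17,0],[21,10],[33,11],[46,0]]
[[0,17],[1,0],[12,10],[17,3],[21,10],[33,11],[46,0]]
[[0,17],[1,0],[12,10],[17,3],[21,10],[33,11],[46,3],[48,0]]
[[0,17],[1,0],[12,10],[17,3],[21,10],[33,11],[35,18],[38,11],[46,3],[48,0]]
[[0,17],[1,0],[12,10],[17,3],[21,10],[33,11],[35,18],[38,11],[46,10],[49,0]]
[[0,17],[1,0],[12,10],[17,3],[21,10],[33,11],[35,18],[38,11],[46,10],[49,0]]
[[0,17],[1,0],[8,17],[22,10],[33,11],[35,18],[38,11],[46,10],[49,0]]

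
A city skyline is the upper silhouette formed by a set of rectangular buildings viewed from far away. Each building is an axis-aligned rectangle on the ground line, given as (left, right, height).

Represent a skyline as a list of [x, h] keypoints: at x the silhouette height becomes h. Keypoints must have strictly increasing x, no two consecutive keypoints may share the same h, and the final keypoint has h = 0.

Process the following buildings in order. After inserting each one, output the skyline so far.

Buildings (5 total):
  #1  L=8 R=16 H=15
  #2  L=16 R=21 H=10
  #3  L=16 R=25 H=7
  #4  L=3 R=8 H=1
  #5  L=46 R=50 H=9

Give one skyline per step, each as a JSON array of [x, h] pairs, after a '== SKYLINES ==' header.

== SKYLINES ==
[[8,15],[16,0]]
[[8,15],[16,10],[21,0]]
[[8,15],[16,10],[21,7],[25,0]]
[[3,1],[8,15],[16,10],[21,7],[25,0]]
[[3,1],[8,15],[16,10],[21,7],[25,0],[46,9],[50,0]]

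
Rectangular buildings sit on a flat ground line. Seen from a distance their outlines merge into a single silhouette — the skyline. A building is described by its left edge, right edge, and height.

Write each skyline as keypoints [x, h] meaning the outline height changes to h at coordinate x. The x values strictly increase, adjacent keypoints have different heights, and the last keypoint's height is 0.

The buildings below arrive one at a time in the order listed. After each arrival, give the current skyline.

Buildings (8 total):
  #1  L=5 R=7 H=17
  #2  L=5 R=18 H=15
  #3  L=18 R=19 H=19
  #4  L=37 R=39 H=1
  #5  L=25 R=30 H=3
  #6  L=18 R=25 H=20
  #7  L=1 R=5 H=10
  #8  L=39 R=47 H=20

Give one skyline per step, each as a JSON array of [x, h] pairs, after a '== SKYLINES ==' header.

== SKYLINES ==
[[5,17],[7,0]]
[[5,17],[7,15],[18,0]]
[[5,17],[7,15],[18,19],[19,0]]
[[5,17],[7,15],[18,19],[19,0],[37,1],[39,0]]
[[5,17],[7,15],[18,19],[19,0],[25,3],[30,0],[37,1],[39,0]]
[[5,17],[7,15],[18,20],[25,3],[30,0],[37,1],[39,0]]
[[1,10],[5,17],[7,15],[18,20],[25,3],[30,0],[37,1],[39,0]]
[[1,10],[5,17],[7,15],[18,20],[25,3],[30,0],[37,1],[39,20],[47,0]]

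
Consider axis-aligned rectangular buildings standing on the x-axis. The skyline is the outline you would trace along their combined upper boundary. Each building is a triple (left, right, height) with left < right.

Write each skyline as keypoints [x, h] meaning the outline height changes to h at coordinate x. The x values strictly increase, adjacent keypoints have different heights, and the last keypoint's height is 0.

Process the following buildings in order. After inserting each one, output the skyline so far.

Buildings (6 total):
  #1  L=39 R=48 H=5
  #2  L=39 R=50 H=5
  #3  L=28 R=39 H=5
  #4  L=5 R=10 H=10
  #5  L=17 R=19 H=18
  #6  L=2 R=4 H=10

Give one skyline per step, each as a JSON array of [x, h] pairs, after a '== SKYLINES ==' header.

== SKYLINES ==
[[39,5],[48,0]]
[[39,5],[50,0]]
[[28,5],[50,0]]
[[5,10],[10,0],[28,5],[50,0]]
[[5,10],[10,0],[17,18],[19,0],[28,5],[50,0]]
[[2,10],[4,0],[5,10],[10,0],[17,18],[19,0],[28,5],[50,0]]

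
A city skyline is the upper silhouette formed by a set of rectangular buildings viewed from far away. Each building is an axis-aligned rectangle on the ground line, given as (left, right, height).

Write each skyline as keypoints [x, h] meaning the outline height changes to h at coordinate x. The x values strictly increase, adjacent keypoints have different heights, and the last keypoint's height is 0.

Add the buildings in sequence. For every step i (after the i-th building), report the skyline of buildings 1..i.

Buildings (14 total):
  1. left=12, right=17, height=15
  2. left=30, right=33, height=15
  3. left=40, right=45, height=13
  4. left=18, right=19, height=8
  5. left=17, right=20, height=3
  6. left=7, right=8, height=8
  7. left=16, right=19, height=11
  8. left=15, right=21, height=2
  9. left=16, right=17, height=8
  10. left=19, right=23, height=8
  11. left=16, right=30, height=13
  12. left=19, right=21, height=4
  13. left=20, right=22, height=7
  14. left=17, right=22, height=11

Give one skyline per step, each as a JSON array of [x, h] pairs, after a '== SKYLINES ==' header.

== SKYLINES ==
[[12,15],[17,0]]
[[12,15],[17,0],[30,15],[33,0]]
[[12,15],[17,0],[30,15],[33,0],[40,13],[45,0]]
[[12,15],[17,0],[18,8],[19,0],[30,15],[33,0],[40,13],[45,0]]
[[12,15],[17,3],[18,8],[19,3],[20,0],[30,15],[33,0],[40,13],[45,0]]
[[7,8],[8,0],[12,15],[17,3],[18,8],[19,3],[20,0],[30,15],[33,0],[40,13],[45,0]]
[[7,8],[8,0],[12,15],[17,11],[19,3],[20,0],[30,15],[33,0],[40,13],[45,0]]
[[7,8],[8,0],[12,15],[17,11],[19,3],[20,2],[21,0],[30,15],[33,0],[40,13],[45,0]]
[[7,8],[8,0],[12,15],[17,11],[19,3],[20,2],[21,0],[30,15],[33,0],[40,13],[45,0]]
[[7,8],[8,0],[12,15],[17,11],[19,8],[23,0],[30,15],[33,0],[40,13],[45,0]]
[[7,8],[8,0],[12,15],[17,13],[30,15],[33,0],[40,13],[45,0]]
[[7,8],[8,0],[12,15],[17,13],[30,15],[33,0],[40,13],[45,0]]
[[7,8],[8,0],[12,15],[17,13],[30,15],[33,0],[40,13],[45,0]]
[[7,8],[8,0],[12,15],[17,13],[30,15],[33,0],[40,13],[45,0]]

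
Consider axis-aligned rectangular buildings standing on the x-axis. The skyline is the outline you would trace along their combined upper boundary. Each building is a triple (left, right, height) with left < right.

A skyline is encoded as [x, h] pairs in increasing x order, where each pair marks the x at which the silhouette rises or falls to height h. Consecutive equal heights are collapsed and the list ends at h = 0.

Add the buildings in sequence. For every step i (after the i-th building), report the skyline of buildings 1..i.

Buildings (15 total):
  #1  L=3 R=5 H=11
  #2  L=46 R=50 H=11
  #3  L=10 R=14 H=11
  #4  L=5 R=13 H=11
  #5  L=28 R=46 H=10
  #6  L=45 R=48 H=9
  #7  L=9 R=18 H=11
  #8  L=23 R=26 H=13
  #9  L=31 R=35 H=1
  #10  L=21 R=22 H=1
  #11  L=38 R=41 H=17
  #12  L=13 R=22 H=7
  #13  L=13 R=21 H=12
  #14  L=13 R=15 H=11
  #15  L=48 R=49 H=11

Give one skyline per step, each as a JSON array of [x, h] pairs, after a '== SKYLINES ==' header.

== SKYLINES ==
[[3,11],[5,0]]
[[3,11],[5,0],[46,11],[50,0]]
[[3,11],[5,0],[10,11],[14,0],[46,11],[50,0]]
[[3,11],[14,0],[46,11],[50,0]]
[[3,11],[14,0],[28,10],[46,11],[50,0]]
[[3,11],[14,0],[28,10],[46,11],[50,0]]
[[3,11],[18,0],[28,10],[46,11],[50,0]]
[[3,11],[18,0],[23,13],[26,0],[28,10],[46,11],[50,0]]
[[3,11],[18,0],[23,13],[26,0],[28,10],[46,11],[50,0]]
[[3,11],[18,0],[21,1],[22,0],[23,13],[26,0],[28,10],[46,11],[50,0]]
[[3,11],[18,0],[21,1],[22,0],[23,13],[26,0],[28,10],[38,17],[41,10],[46,11],[50,0]]
[[3,11],[18,7],[22,0],[23,13],[26,0],[28,10],[38,17],[41,10],[46,11],[50,0]]
[[3,11],[13,12],[21,7],[22,0],[23,13],[26,0],[28,10],[38,17],[41,10],[46,11],[50,0]]
[[3,11],[13,12],[21,7],[22,0],[23,13],[26,0],[28,10],[38,17],[41,10],[46,11],[50,0]]
[[3,11],[13,12],[21,7],[22,0],[23,13],[26,0],[28,10],[38,17],[41,10],[46,11],[50,0]]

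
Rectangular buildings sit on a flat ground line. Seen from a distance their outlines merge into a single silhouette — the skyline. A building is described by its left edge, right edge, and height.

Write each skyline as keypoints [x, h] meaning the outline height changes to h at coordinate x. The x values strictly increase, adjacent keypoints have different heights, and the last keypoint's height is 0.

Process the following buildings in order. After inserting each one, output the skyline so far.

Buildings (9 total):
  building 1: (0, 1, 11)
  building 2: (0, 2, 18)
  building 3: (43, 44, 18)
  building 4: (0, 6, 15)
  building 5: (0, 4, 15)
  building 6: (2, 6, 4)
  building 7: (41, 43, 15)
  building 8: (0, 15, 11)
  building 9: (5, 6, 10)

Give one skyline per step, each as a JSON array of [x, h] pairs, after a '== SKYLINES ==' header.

== SKYLINES ==
[[0,11],[1,0]]
[[0,18],[2,0]]
[[0,18],[2,0],[43,18],[44,0]]
[[0,18],[2,15],[6,0],[43,18],[44,0]]
[[0,18],[2,15],[6,0],[43,18],[44,0]]
[[0,18],[2,15],[6,0],[43,18],[44,0]]
[[0,18],[2,15],[6,0],[41,15],[43,18],[44,0]]
[[0,18],[2,15],[6,11],[15,0],[41,15],[43,18],[44,0]]
[[0,18],[2,15],[6,11],[15,0],[41,15],[43,18],[44,0]]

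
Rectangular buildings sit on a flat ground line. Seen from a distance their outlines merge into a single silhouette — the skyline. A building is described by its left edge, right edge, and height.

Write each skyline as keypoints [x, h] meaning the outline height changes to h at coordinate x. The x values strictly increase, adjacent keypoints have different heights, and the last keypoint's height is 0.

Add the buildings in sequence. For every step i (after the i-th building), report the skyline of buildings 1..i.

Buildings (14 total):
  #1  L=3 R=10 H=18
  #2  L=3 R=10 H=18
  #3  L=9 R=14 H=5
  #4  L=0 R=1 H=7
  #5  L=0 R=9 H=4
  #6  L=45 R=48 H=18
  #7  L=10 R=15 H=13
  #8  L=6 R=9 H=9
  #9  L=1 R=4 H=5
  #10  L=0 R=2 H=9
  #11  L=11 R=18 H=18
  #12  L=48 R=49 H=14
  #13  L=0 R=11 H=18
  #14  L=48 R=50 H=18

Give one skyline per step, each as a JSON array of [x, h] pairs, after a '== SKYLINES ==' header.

== SKYLINES ==
[[3,18],[10,0]]
[[3,18],[10,0]]
[[3,18],[10,5],[14,0]]
[[0,7],[1,0],[3,18],[10,5],[14,0]]
[[0,7],[1,4],[3,18],[10,5],[14,0]]
[[0,7],[1,4],[3,18],[10,5],[14,0],[45,18],[48,0]]
[[0,7],[1,4],[3,18],[10,13],[15,0],[45,18],[48,0]]
[[0,7],[1,4],[3,18],[10,13],[15,0],[45,18],[48,0]]
[[0,7],[1,5],[3,18],[10,13],[15,0],[45,18],[48,0]]
[[0,9],[2,5],[3,18],[10,13],[15,0],[45,18],[48,0]]
[[0,9],[2,5],[3,18],[10,13],[11,18],[18,0],[45,18],[48,0]]
[[0,9],[2,5],[3,18],[10,13],[11,18],[18,0],[45,18],[48,14],[49,0]]
[[0,18],[18,0],[45,18],[48,14],[49,0]]
[[0,18],[18,0],[45,18],[50,0]]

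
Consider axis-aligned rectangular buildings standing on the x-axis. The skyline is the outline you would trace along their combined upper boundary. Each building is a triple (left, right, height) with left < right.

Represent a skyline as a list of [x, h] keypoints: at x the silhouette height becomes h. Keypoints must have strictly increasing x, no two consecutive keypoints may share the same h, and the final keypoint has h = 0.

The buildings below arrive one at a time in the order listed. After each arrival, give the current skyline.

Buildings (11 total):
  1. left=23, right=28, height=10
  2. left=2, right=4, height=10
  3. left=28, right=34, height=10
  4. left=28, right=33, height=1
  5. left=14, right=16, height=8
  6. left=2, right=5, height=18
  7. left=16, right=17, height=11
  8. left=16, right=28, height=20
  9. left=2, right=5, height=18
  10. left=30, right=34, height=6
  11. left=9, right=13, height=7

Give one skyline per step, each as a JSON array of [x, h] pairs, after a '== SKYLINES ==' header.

== SKYLINES ==
[[23,10],[28,0]]
[[2,10],[4,0],[23,10],[28,0]]
[[2,10],[4,0],[23,10],[34,0]]
[[2,10],[4,0],[23,10],[34,0]]
[[2,10],[4,0],[14,8],[16,0],[23,10],[34,0]]
[[2,18],[5,0],[14,8],[16,0],[23,10],[34,0]]
[[2,18],[5,0],[14,8],[16,11],[17,0],[23,10],[34,0]]
[[2,18],[5,0],[14,8],[16,20],[28,10],[34,0]]
[[2,18],[5,0],[14,8],[16,20],[28,10],[34,0]]
[[2,18],[5,0],[14,8],[16,20],[28,10],[34,0]]
[[2,18],[5,0],[9,7],[13,0],[14,8],[16,20],[28,10],[34,0]]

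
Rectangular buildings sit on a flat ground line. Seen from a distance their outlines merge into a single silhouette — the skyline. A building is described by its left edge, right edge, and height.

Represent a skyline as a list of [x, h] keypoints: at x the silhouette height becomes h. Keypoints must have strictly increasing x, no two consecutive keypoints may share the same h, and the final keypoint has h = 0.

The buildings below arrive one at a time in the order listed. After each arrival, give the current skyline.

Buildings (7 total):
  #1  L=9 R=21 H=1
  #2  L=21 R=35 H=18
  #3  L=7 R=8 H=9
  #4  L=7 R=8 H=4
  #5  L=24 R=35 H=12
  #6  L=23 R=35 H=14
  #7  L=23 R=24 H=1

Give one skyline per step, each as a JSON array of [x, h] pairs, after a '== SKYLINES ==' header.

== SKYLINES ==
[[9,1],[21,0]]
[[9,1],[21,18],[35,0]]
[[7,9],[8,0],[9,1],[21,18],[35,0]]
[[7,9],[8,0],[9,1],[21,18],[35,0]]
[[7,9],[8,0],[9,1],[21,18],[35,0]]
[[7,9],[8,0],[9,1],[21,18],[35,0]]
[[7,9],[8,0],[9,1],[21,18],[35,0]]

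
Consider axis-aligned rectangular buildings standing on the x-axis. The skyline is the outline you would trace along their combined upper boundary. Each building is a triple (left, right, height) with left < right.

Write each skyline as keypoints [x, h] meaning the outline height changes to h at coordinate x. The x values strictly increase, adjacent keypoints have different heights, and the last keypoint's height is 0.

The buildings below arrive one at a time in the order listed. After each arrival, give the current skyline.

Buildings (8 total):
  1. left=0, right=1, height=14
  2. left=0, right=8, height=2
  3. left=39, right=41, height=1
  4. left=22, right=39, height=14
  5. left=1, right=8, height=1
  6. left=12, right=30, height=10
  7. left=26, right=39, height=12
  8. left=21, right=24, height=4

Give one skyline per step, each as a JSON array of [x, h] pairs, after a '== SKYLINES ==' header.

== SKYLINES ==
[[0,14],[1,0]]
[[0,14],[1,2],[8,0]]
[[0,14],[1,2],[8,0],[39,1],[41,0]]
[[0,14],[1,2],[8,0],[22,14],[39,1],[41,0]]
[[0,14],[1,2],[8,0],[22,14],[39,1],[41,0]]
[[0,14],[1,2],[8,0],[12,10],[22,14],[39,1],[41,0]]
[[0,14],[1,2],[8,0],[12,10],[22,14],[39,1],[41,0]]
[[0,14],[1,2],[8,0],[12,10],[22,14],[39,1],[41,0]]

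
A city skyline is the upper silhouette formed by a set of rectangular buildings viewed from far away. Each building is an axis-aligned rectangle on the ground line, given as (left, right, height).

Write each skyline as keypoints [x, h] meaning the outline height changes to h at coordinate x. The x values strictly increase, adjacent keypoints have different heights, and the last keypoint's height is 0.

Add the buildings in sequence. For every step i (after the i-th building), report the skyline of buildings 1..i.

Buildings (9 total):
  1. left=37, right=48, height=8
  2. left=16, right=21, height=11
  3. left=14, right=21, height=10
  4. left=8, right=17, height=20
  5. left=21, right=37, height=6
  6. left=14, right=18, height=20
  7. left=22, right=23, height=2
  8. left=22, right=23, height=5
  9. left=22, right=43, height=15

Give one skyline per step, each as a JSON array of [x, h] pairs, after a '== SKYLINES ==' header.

== SKYLINES ==
[[37,8],[48,0]]
[[16,11],[21,0],[37,8],[48,0]]
[[14,10],[16,11],[21,0],[37,8],[48,0]]
[[8,20],[17,11],[21,0],[37,8],[48,0]]
[[8,20],[17,11],[21,6],[37,8],[48,0]]
[[8,20],[18,11],[21,6],[37,8],[48,0]]
[[8,20],[18,11],[21,6],[37,8],[48,0]]
[[8,20],[18,11],[21,6],[37,8],[48,0]]
[[8,20],[18,11],[21,6],[22,15],[43,8],[48,0]]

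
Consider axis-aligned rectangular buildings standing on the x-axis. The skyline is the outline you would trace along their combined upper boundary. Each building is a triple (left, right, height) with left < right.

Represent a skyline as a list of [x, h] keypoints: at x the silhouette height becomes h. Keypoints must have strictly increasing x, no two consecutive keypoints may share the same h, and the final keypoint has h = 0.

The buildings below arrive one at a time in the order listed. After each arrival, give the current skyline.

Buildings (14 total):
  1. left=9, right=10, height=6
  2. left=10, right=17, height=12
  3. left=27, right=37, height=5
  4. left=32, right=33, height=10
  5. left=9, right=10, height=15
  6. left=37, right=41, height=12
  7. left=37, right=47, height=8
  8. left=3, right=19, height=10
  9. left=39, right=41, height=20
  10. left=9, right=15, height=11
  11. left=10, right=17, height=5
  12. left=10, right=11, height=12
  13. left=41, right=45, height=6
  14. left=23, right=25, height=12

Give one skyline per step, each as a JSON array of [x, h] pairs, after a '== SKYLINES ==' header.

== SKYLINES ==
[[9,6],[10,0]]
[[9,6],[10,12],[17,0]]
[[9,6],[10,12],[17,0],[27,5],[37,0]]
[[9,6],[10,12],[17,0],[27,5],[32,10],[33,5],[37,0]]
[[9,15],[10,12],[17,0],[27,5],[32,10],[33,5],[37,0]]
[[9,15],[10,12],[17,0],[27,5],[32,10],[33,5],[37,12],[41,0]]
[[9,15],[10,12],[17,0],[27,5],[32,10],[33,5],[37,12],[41,8],[47,0]]
[[3,10],[9,15],[10,12],[17,10],[19,0],[27,5],[32,10],[33,5],[37,12],[41,8],[47,0]]
[[3,10],[9,15],[10,12],[17,10],[19,0],[27,5],[32,10],[33,5],[37,12],[39,20],[41,8],[47,0]]
[[3,10],[9,15],[10,12],[17,10],[19,0],[27,5],[32,10],[33,5],[37,12],[39,20],[41,8],[47,0]]
[[3,10],[9,15],[10,12],[17,10],[19,0],[27,5],[32,10],[33,5],[37,12],[39,20],[41,8],[47,0]]
[[3,10],[9,15],[10,12],[17,10],[19,0],[27,5],[32,10],[33,5],[37,12],[39,20],[41,8],[47,0]]
[[3,10],[9,15],[10,12],[17,10],[19,0],[27,5],[32,10],[33,5],[37,12],[39,20],[41,8],[47,0]]
[[3,10],[9,15],[10,12],[17,10],[19,0],[23,12],[25,0],[27,5],[32,10],[33,5],[37,12],[39,20],[41,8],[47,0]]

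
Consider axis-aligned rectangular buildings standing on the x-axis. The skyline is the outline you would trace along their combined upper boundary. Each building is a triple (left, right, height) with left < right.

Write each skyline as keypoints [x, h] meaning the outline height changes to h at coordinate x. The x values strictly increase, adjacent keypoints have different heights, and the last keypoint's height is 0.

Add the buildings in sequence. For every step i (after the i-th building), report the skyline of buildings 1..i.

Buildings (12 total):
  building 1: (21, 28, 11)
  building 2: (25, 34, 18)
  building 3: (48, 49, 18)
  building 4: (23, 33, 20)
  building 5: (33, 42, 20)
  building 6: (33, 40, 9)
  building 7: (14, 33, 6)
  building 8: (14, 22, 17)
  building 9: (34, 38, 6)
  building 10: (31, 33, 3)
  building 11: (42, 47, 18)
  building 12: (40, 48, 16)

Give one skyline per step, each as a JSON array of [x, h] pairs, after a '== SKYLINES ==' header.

== SKYLINES ==
[[21,11],[28,0]]
[[21,11],[25,18],[34,0]]
[[21,11],[25,18],[34,0],[48,18],[49,0]]
[[21,11],[23,20],[33,18],[34,0],[48,18],[49,0]]
[[21,11],[23,20],[42,0],[48,18],[49,0]]
[[21,11],[23,20],[42,0],[48,18],[49,0]]
[[14,6],[21,11],[23,20],[42,0],[48,18],[49,0]]
[[14,17],[22,11],[23,20],[42,0],[48,18],[49,0]]
[[14,17],[22,11],[23,20],[42,0],[48,18],[49,0]]
[[14,17],[22,11],[23,20],[42,0],[48,18],[49,0]]
[[14,17],[22,11],[23,20],[42,18],[47,0],[48,18],[49,0]]
[[14,17],[22,11],[23,20],[42,18],[47,16],[48,18],[49,0]]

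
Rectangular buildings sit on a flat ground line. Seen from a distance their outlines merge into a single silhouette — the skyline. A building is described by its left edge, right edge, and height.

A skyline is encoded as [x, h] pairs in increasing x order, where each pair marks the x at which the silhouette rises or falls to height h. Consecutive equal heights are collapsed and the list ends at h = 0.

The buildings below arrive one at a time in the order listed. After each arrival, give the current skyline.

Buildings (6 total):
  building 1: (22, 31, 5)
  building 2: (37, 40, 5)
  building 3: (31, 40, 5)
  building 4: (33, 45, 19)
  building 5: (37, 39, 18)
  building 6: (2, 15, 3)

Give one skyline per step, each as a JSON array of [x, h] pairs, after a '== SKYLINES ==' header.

== SKYLINES ==
[[22,5],[31,0]]
[[22,5],[31,0],[37,5],[40,0]]
[[22,5],[40,0]]
[[22,5],[33,19],[45,0]]
[[22,5],[33,19],[45,0]]
[[2,3],[15,0],[22,5],[33,19],[45,0]]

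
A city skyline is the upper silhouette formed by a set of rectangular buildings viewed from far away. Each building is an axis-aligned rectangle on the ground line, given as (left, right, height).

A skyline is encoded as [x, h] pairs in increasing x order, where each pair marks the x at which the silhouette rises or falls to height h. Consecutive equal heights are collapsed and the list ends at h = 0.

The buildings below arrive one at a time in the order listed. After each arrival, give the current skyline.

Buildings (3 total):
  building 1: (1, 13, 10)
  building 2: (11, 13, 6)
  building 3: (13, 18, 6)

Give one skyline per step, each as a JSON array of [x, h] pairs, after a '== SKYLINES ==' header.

== SKYLINES ==
[[1,10],[13,0]]
[[1,10],[13,0]]
[[1,10],[13,6],[18,0]]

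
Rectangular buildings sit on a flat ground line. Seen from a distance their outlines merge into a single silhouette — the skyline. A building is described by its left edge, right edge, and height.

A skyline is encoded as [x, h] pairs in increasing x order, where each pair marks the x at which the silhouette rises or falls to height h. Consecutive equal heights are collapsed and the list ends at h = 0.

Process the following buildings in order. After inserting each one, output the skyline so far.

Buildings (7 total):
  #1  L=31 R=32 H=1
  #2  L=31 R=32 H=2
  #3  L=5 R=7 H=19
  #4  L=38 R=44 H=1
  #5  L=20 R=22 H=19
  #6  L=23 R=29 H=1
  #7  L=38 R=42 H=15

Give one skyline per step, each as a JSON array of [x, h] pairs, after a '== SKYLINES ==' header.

== SKYLINES ==
[[31,1],[32,0]]
[[31,2],[32,0]]
[[5,19],[7,0],[31,2],[32,0]]
[[5,19],[7,0],[31,2],[32,0],[38,1],[44,0]]
[[5,19],[7,0],[20,19],[22,0],[31,2],[32,0],[38,1],[44,0]]
[[5,19],[7,0],[20,19],[22,0],[23,1],[29,0],[31,2],[32,0],[38,1],[44,0]]
[[5,19],[7,0],[20,19],[22,0],[23,1],[29,0],[31,2],[32,0],[38,15],[42,1],[44,0]]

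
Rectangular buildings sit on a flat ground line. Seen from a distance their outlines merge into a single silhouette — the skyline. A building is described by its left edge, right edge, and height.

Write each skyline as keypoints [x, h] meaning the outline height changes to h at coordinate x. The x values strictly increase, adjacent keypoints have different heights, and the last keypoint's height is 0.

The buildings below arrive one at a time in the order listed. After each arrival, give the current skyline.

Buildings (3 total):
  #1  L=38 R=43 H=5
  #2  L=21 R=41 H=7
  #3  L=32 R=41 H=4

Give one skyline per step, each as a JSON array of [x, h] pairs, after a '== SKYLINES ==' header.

== SKYLINES ==
[[38,5],[43,0]]
[[21,7],[41,5],[43,0]]
[[21,7],[41,5],[43,0]]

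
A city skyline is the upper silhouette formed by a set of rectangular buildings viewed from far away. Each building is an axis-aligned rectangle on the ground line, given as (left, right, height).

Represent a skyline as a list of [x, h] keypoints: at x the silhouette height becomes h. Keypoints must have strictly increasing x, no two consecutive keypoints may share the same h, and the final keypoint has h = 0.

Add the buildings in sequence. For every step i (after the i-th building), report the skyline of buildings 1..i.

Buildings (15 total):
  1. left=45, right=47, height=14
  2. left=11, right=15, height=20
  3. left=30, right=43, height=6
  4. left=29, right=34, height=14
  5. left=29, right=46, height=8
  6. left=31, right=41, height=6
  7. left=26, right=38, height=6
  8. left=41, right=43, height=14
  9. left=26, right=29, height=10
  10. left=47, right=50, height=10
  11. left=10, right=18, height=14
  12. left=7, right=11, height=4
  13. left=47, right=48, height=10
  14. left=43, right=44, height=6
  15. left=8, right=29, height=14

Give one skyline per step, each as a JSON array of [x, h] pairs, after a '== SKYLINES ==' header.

== SKYLINES ==
[[45,14],[47,0]]
[[11,20],[15,0],[45,14],[47,0]]
[[11,20],[15,0],[30,6],[43,0],[45,14],[47,0]]
[[11,20],[15,0],[29,14],[34,6],[43,0],[45,14],[47,0]]
[[11,20],[15,0],[29,14],[34,8],[45,14],[47,0]]
[[11,20],[15,0],[29,14],[34,8],[45,14],[47,0]]
[[11,20],[15,0],[26,6],[29,14],[34,8],[45,14],[47,0]]
[[11,20],[15,0],[26,6],[29,14],[34,8],[41,14],[43,8],[45,14],[47,0]]
[[11,20],[15,0],[26,10],[29,14],[34,8],[41,14],[43,8],[45,14],[47,0]]
[[11,20],[15,0],[26,10],[29,14],[34,8],[41,14],[43,8],[45,14],[47,10],[50,0]]
[[10,14],[11,20],[15,14],[18,0],[26,10],[29,14],[34,8],[41,14],[43,8],[45,14],[47,10],[50,0]]
[[7,4],[10,14],[11,20],[15,14],[18,0],[26,10],[29,14],[34,8],[41,14],[43,8],[45,14],[47,10],[50,0]]
[[7,4],[10,14],[11,20],[15,14],[18,0],[26,10],[29,14],[34,8],[41,14],[43,8],[45,14],[47,10],[50,0]]
[[7,4],[10,14],[11,20],[15,14],[18,0],[26,10],[29,14],[34,8],[41,14],[43,8],[45,14],[47,10],[50,0]]
[[7,4],[8,14],[11,20],[15,14],[34,8],[41,14],[43,8],[45,14],[47,10],[50,0]]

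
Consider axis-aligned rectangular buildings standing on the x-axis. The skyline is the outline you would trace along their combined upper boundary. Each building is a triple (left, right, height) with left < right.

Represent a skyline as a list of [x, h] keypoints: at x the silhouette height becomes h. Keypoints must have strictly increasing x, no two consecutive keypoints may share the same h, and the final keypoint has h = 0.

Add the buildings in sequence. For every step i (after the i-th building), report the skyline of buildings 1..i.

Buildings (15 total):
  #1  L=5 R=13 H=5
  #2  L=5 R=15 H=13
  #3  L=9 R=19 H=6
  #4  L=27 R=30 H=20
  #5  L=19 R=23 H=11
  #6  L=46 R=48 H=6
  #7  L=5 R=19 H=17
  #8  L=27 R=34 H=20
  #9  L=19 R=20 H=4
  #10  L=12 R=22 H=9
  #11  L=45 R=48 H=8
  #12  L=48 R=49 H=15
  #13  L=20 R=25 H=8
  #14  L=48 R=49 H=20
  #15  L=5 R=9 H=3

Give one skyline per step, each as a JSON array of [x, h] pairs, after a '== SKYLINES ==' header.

== SKYLINES ==
[[5,5],[13,0]]
[[5,13],[15,0]]
[[5,13],[15,6],[19,0]]
[[5,13],[15,6],[19,0],[27,20],[30,0]]
[[5,13],[15,6],[19,11],[23,0],[27,20],[30,0]]
[[5,13],[15,6],[19,11],[23,0],[27,20],[30,0],[46,6],[48,0]]
[[5,17],[19,11],[23,0],[27,20],[30,0],[46,6],[48,0]]
[[5,17],[19,11],[23,0],[27,20],[34,0],[46,6],[48,0]]
[[5,17],[19,11],[23,0],[27,20],[34,0],[46,6],[48,0]]
[[5,17],[19,11],[23,0],[27,20],[34,0],[46,6],[48,0]]
[[5,17],[19,11],[23,0],[27,20],[34,0],[45,8],[48,0]]
[[5,17],[19,11],[23,0],[27,20],[34,0],[45,8],[48,15],[49,0]]
[[5,17],[19,11],[23,8],[25,0],[27,20],[34,0],[45,8],[48,15],[49,0]]
[[5,17],[19,11],[23,8],[25,0],[27,20],[34,0],[45,8],[48,20],[49,0]]
[[5,17],[19,11],[23,8],[25,0],[27,20],[34,0],[45,8],[48,20],[49,0]]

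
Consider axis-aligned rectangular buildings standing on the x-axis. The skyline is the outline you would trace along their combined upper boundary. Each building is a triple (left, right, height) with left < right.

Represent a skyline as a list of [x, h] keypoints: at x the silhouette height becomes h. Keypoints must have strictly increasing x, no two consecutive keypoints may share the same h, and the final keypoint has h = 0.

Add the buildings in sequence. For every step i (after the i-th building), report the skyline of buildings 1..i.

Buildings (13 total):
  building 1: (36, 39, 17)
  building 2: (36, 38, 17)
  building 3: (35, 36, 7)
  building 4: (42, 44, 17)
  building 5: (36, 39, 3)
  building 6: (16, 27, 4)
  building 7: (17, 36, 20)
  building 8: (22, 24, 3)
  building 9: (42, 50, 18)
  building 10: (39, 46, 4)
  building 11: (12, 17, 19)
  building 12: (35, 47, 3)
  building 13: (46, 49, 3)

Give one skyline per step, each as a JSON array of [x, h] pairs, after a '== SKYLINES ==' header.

== SKYLINES ==
[[36,17],[39,0]]
[[36,17],[39,0]]
[[35,7],[36,17],[39,0]]
[[35,7],[36,17],[39,0],[42,17],[44,0]]
[[35,7],[36,17],[39,0],[42,17],[44,0]]
[[16,4],[27,0],[35,7],[36,17],[39,0],[42,17],[44,0]]
[[16,4],[17,20],[36,17],[39,0],[42,17],[44,0]]
[[16,4],[17,20],[36,17],[39,0],[42,17],[44,0]]
[[16,4],[17,20],[36,17],[39,0],[42,18],[50,0]]
[[16,4],[17,20],[36,17],[39,4],[42,18],[50,0]]
[[12,19],[17,20],[36,17],[39,4],[42,18],[50,0]]
[[12,19],[17,20],[36,17],[39,4],[42,18],[50,0]]
[[12,19],[17,20],[36,17],[39,4],[42,18],[50,0]]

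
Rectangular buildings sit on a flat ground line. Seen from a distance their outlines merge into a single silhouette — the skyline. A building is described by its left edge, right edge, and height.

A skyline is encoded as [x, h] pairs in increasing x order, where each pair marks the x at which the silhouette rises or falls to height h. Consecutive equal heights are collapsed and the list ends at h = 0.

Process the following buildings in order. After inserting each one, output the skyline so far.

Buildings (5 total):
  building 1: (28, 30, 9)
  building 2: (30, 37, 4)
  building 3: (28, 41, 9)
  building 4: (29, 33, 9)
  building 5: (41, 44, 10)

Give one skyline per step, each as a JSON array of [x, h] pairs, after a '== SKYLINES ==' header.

== SKYLINES ==
[[28,9],[30,0]]
[[28,9],[30,4],[37,0]]
[[28,9],[41,0]]
[[28,9],[41,0]]
[[28,9],[41,10],[44,0]]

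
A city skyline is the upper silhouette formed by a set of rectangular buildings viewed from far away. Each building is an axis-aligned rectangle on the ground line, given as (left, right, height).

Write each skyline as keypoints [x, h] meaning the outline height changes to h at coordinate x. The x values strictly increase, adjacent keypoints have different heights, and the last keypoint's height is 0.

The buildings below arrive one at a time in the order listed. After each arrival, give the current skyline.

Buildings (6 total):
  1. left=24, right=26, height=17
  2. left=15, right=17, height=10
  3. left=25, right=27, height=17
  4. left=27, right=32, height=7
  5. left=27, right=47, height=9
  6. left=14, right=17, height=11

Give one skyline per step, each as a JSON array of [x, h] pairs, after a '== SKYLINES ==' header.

== SKYLINES ==
[[24,17],[26,0]]
[[15,10],[17,0],[24,17],[26,0]]
[[15,10],[17,0],[24,17],[27,0]]
[[15,10],[17,0],[24,17],[27,7],[32,0]]
[[15,10],[17,0],[24,17],[27,9],[47,0]]
[[14,11],[17,0],[24,17],[27,9],[47,0]]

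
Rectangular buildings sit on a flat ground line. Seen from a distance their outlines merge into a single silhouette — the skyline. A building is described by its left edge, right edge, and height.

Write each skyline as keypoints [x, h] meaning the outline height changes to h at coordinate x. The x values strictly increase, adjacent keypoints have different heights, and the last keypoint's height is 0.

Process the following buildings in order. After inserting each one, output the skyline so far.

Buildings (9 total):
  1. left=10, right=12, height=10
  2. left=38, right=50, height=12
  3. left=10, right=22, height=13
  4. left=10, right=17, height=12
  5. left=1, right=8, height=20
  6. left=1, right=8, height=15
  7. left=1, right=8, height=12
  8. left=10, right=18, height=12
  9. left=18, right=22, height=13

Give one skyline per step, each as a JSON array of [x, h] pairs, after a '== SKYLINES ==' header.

== SKYLINES ==
[[10,10],[12,0]]
[[10,10],[12,0],[38,12],[50,0]]
[[10,13],[22,0],[38,12],[50,0]]
[[10,13],[22,0],[38,12],[50,0]]
[[1,20],[8,0],[10,13],[22,0],[38,12],[50,0]]
[[1,20],[8,0],[10,13],[22,0],[38,12],[50,0]]
[[1,20],[8,0],[10,13],[22,0],[38,12],[50,0]]
[[1,20],[8,0],[10,13],[22,0],[38,12],[50,0]]
[[1,20],[8,0],[10,13],[22,0],[38,12],[50,0]]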